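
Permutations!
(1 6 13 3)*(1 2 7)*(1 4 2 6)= (2 7 4)(3 6 13)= [0, 1, 7, 6, 2, 5, 13, 4, 8, 9, 10, 11, 12, 3]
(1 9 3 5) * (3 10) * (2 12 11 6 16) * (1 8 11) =(1 9 10 3 5 8 11 6 16 2 12) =[0, 9, 12, 5, 4, 8, 16, 7, 11, 10, 3, 6, 1, 13, 14, 15, 2]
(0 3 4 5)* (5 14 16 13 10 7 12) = [3, 1, 2, 4, 14, 0, 6, 12, 8, 9, 7, 11, 5, 10, 16, 15, 13] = (0 3 4 14 16 13 10 7 12 5)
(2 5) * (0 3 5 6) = (0 3 5 2 6) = [3, 1, 6, 5, 4, 2, 0]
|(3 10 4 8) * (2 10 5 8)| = |(2 10 4)(3 5 8)| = 3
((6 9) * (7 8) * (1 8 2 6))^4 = (1 6 7)(2 8 9)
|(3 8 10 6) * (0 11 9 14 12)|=|(0 11 9 14 12)(3 8 10 6)|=20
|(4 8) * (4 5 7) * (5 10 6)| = |(4 8 10 6 5 7)| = 6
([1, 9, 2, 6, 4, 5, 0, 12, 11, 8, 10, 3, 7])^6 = (12)(0 6 3 11 8 9 1)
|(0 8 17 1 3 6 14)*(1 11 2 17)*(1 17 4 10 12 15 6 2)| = |(0 8 17 11 1 3 2 4 10 12 15 6 14)| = 13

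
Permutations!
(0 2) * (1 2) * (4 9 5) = [1, 2, 0, 3, 9, 4, 6, 7, 8, 5] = (0 1 2)(4 9 5)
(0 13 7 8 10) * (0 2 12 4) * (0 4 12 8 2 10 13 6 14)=(0 6 14)(2 8 13 7)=[6, 1, 8, 3, 4, 5, 14, 2, 13, 9, 10, 11, 12, 7, 0]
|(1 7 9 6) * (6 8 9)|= |(1 7 6)(8 9)|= 6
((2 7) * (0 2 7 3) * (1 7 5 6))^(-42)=(1 5)(6 7)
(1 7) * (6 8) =(1 7)(6 8) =[0, 7, 2, 3, 4, 5, 8, 1, 6]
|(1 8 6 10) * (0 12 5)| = 12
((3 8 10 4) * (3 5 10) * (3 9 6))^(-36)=((3 8 9 6)(4 5 10))^(-36)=(10)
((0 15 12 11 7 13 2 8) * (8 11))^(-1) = ((0 15 12 8)(2 11 7 13))^(-1) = (0 8 12 15)(2 13 7 11)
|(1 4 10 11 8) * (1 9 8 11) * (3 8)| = |(11)(1 4 10)(3 8 9)| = 3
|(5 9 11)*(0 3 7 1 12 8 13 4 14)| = 9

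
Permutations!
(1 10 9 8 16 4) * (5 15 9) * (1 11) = (1 10 5 15 9 8 16 4 11) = [0, 10, 2, 3, 11, 15, 6, 7, 16, 8, 5, 1, 12, 13, 14, 9, 4]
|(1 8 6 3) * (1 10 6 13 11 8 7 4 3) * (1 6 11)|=|(1 7 4 3 10 11 8 13)|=8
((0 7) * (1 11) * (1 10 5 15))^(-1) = ((0 7)(1 11 10 5 15))^(-1) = (0 7)(1 15 5 10 11)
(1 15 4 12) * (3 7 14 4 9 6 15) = (1 3 7 14 4 12)(6 15 9) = [0, 3, 2, 7, 12, 5, 15, 14, 8, 6, 10, 11, 1, 13, 4, 9]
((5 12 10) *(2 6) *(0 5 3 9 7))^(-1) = (0 7 9 3 10 12 5)(2 6)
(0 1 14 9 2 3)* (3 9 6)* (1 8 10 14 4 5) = [8, 4, 9, 0, 5, 1, 3, 7, 10, 2, 14, 11, 12, 13, 6] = (0 8 10 14 6 3)(1 4 5)(2 9)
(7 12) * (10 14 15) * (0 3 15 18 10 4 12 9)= (0 3 15 4 12 7 9)(10 14 18)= [3, 1, 2, 15, 12, 5, 6, 9, 8, 0, 14, 11, 7, 13, 18, 4, 16, 17, 10]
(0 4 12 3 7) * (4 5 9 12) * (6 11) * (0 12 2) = [5, 1, 0, 7, 4, 9, 11, 12, 8, 2, 10, 6, 3] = (0 5 9 2)(3 7 12)(6 11)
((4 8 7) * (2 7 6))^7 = (2 4 6 7 8)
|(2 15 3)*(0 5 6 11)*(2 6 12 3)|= 6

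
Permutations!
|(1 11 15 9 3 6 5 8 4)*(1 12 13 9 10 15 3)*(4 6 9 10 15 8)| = 28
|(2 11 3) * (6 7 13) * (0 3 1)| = |(0 3 2 11 1)(6 7 13)| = 15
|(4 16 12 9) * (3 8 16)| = |(3 8 16 12 9 4)| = 6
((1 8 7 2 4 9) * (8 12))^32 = (1 2 12 4 8 9 7)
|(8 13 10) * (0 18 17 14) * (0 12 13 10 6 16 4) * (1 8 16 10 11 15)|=20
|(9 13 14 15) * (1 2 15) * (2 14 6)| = |(1 14)(2 15 9 13 6)| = 10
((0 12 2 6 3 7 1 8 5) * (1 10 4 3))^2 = ((0 12 2 6 1 8 5)(3 7 10 4))^2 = (0 2 1 5 12 6 8)(3 10)(4 7)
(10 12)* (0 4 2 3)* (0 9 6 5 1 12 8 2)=(0 4)(1 12 10 8 2 3 9 6 5)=[4, 12, 3, 9, 0, 1, 5, 7, 2, 6, 8, 11, 10]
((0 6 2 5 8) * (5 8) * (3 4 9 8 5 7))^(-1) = (0 8 9 4 3 7 5 2 6)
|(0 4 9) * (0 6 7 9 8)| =|(0 4 8)(6 7 9)| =3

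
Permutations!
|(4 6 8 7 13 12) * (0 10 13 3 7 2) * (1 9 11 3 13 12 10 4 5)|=45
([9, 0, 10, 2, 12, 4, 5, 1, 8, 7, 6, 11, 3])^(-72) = (2 12 5 10 3 4 6)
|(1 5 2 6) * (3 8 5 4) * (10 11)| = |(1 4 3 8 5 2 6)(10 11)| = 14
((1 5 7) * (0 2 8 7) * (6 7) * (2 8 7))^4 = ((0 8 6 2 7 1 5))^4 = (0 7 8 1 6 5 2)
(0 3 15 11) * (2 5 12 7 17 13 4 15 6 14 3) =[2, 1, 5, 6, 15, 12, 14, 17, 8, 9, 10, 0, 7, 4, 3, 11, 16, 13] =(0 2 5 12 7 17 13 4 15 11)(3 6 14)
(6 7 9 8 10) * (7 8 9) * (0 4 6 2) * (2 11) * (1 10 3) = (0 4 6 8 3 1 10 11 2) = [4, 10, 0, 1, 6, 5, 8, 7, 3, 9, 11, 2]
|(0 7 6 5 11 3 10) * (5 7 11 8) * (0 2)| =10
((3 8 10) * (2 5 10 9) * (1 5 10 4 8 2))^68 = (1 8 5 9 4)(2 3 10)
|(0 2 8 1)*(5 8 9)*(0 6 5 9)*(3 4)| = |(9)(0 2)(1 6 5 8)(3 4)| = 4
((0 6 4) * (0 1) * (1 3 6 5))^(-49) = (0 1 5)(3 4 6)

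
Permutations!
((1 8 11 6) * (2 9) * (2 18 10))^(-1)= ((1 8 11 6)(2 9 18 10))^(-1)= (1 6 11 8)(2 10 18 9)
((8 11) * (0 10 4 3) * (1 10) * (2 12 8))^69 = ((0 1 10 4 3)(2 12 8 11))^69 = (0 3 4 10 1)(2 12 8 11)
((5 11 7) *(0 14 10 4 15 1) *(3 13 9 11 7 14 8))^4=((0 8 3 13 9 11 14 10 4 15 1)(5 7))^4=(0 9 4 8 11 15 3 14 1 13 10)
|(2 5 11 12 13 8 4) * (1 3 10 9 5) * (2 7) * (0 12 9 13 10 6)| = 33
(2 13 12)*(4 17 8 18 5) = (2 13 12)(4 17 8 18 5) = [0, 1, 13, 3, 17, 4, 6, 7, 18, 9, 10, 11, 2, 12, 14, 15, 16, 8, 5]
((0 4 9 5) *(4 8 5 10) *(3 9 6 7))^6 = ((0 8 5)(3 9 10 4 6 7))^6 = (10)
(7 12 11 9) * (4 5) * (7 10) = (4 5)(7 12 11 9 10) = [0, 1, 2, 3, 5, 4, 6, 12, 8, 10, 7, 9, 11]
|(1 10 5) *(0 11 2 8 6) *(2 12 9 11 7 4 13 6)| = 30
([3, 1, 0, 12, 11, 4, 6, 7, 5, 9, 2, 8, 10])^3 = [10, 1, 12, 2, 5, 8, 6, 7, 11, 9, 3, 4, 0]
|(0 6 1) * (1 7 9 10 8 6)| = 10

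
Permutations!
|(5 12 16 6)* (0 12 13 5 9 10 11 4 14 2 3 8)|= |(0 12 16 6 9 10 11 4 14 2 3 8)(5 13)|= 12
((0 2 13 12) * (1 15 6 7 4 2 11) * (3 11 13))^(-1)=((0 13 12)(1 15 6 7 4 2 3 11))^(-1)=(0 12 13)(1 11 3 2 4 7 6 15)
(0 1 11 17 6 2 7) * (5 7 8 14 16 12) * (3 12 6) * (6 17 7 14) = (0 1 11 7)(2 8 6)(3 12 5 14 16 17) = [1, 11, 8, 12, 4, 14, 2, 0, 6, 9, 10, 7, 5, 13, 16, 15, 17, 3]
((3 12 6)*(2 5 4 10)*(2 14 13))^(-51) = (2 10)(4 13)(5 14)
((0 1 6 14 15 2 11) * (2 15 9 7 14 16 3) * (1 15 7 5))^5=(0 5 2 14 16 15 1 11 9 3 7 6)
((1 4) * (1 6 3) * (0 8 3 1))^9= (8)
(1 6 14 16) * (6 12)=[0, 12, 2, 3, 4, 5, 14, 7, 8, 9, 10, 11, 6, 13, 16, 15, 1]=(1 12 6 14 16)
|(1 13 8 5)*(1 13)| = 3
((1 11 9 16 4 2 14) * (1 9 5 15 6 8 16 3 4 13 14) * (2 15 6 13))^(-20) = ((1 11 5 6 8 16 2)(3 4 15 13 14 9))^(-20) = (1 11 5 6 8 16 2)(3 14 15)(4 9 13)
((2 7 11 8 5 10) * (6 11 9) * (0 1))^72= (11)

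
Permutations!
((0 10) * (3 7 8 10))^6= ((0 3 7 8 10))^6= (0 3 7 8 10)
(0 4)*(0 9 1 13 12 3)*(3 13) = (0 4 9 1 3)(12 13) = [4, 3, 2, 0, 9, 5, 6, 7, 8, 1, 10, 11, 13, 12]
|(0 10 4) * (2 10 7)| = 5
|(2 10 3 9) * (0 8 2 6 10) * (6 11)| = |(0 8 2)(3 9 11 6 10)| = 15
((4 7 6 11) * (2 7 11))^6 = (11)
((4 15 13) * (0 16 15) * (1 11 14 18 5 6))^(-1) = (0 4 13 15 16)(1 6 5 18 14 11)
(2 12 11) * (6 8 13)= [0, 1, 12, 3, 4, 5, 8, 7, 13, 9, 10, 2, 11, 6]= (2 12 11)(6 8 13)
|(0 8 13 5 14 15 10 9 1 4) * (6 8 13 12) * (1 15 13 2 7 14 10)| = |(0 2 7 14 13 5 10 9 15 1 4)(6 8 12)| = 33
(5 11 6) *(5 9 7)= (5 11 6 9 7)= [0, 1, 2, 3, 4, 11, 9, 5, 8, 7, 10, 6]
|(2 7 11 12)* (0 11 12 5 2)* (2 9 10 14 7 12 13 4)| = |(0 11 5 9 10 14 7 13 4 2 12)| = 11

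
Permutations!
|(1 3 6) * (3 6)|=|(1 6)|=2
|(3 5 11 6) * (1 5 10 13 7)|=|(1 5 11 6 3 10 13 7)|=8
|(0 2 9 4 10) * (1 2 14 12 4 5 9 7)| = |(0 14 12 4 10)(1 2 7)(5 9)| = 30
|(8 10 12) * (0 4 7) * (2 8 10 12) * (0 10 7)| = 10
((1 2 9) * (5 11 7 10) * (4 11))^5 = (11)(1 9 2)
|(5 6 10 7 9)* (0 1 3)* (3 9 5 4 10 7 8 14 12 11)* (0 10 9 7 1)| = 12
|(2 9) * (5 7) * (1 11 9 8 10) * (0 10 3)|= |(0 10 1 11 9 2 8 3)(5 7)|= 8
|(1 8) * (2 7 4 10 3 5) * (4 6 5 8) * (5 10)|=|(1 4 5 2 7 6 10 3 8)|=9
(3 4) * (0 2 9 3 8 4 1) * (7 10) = (0 2 9 3 1)(4 8)(7 10) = [2, 0, 9, 1, 8, 5, 6, 10, 4, 3, 7]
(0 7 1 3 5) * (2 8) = (0 7 1 3 5)(2 8) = [7, 3, 8, 5, 4, 0, 6, 1, 2]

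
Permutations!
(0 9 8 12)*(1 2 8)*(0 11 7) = [9, 2, 8, 3, 4, 5, 6, 0, 12, 1, 10, 7, 11] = (0 9 1 2 8 12 11 7)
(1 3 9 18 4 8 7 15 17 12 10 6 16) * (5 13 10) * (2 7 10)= [0, 3, 7, 9, 8, 13, 16, 15, 10, 18, 6, 11, 5, 2, 14, 17, 1, 12, 4]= (1 3 9 18 4 8 10 6 16)(2 7 15 17 12 5 13)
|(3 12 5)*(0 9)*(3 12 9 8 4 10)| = 6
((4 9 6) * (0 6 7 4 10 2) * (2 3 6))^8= ((0 2)(3 6 10)(4 9 7))^8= (3 10 6)(4 7 9)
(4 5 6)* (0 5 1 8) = (0 5 6 4 1 8) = [5, 8, 2, 3, 1, 6, 4, 7, 0]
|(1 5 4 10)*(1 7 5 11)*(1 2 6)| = |(1 11 2 6)(4 10 7 5)| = 4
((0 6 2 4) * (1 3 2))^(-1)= ((0 6 1 3 2 4))^(-1)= (0 4 2 3 1 6)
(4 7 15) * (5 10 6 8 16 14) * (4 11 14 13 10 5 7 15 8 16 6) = (4 15 11 14 7 8 6 16 13 10) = [0, 1, 2, 3, 15, 5, 16, 8, 6, 9, 4, 14, 12, 10, 7, 11, 13]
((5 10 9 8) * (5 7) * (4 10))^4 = ((4 10 9 8 7 5))^4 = (4 7 9)(5 8 10)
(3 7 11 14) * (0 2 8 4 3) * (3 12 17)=(0 2 8 4 12 17 3 7 11 14)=[2, 1, 8, 7, 12, 5, 6, 11, 4, 9, 10, 14, 17, 13, 0, 15, 16, 3]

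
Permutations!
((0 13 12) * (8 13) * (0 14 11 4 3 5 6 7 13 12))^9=(0 7 5 4 14 8 13 6 3 11 12)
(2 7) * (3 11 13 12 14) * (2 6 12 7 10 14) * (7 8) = [0, 1, 10, 11, 4, 5, 12, 6, 7, 9, 14, 13, 2, 8, 3] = (2 10 14 3 11 13 8 7 6 12)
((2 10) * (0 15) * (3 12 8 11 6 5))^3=(0 15)(2 10)(3 11)(5 8)(6 12)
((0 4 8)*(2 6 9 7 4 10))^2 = ((0 10 2 6 9 7 4 8))^2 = (0 2 9 4)(6 7 8 10)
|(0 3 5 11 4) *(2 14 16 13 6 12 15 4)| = 12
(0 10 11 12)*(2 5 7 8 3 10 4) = (0 4 2 5 7 8 3 10 11 12) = [4, 1, 5, 10, 2, 7, 6, 8, 3, 9, 11, 12, 0]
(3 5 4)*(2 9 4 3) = (2 9 4)(3 5) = [0, 1, 9, 5, 2, 3, 6, 7, 8, 4]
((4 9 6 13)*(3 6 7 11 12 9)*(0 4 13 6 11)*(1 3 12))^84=((13)(0 4 12 9 7)(1 3 11))^84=(13)(0 7 9 12 4)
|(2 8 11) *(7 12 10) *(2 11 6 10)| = 6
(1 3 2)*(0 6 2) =[6, 3, 1, 0, 4, 5, 2] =(0 6 2 1 3)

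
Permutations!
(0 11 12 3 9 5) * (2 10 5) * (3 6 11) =(0 3 9 2 10 5)(6 11 12) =[3, 1, 10, 9, 4, 0, 11, 7, 8, 2, 5, 12, 6]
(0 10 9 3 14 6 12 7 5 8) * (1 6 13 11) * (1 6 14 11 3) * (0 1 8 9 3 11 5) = (0 10 3 5 9 8 1 14 13 11 6 12 7) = [10, 14, 2, 5, 4, 9, 12, 0, 1, 8, 3, 6, 7, 11, 13]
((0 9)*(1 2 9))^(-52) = (9)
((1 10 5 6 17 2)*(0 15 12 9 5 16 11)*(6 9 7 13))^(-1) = (0 11 16 10 1 2 17 6 13 7 12 15)(5 9)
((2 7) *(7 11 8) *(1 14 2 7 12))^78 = ((1 14 2 11 8 12))^78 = (14)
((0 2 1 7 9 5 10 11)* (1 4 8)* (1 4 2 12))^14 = (0 10 9 1)(5 7 12 11)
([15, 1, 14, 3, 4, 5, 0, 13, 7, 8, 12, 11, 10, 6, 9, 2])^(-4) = [8, 1, 13, 3, 4, 5, 9, 2, 15, 0, 10, 11, 12, 14, 6, 7]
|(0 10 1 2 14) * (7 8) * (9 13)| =10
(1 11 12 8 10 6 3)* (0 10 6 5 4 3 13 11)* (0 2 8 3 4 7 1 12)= (0 10 5 7 1 2 8 6 13 11)(3 12)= [10, 2, 8, 12, 4, 7, 13, 1, 6, 9, 5, 0, 3, 11]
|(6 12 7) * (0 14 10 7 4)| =|(0 14 10 7 6 12 4)| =7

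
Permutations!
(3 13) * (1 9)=(1 9)(3 13)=[0, 9, 2, 13, 4, 5, 6, 7, 8, 1, 10, 11, 12, 3]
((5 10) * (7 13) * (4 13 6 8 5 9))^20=(4 8)(5 13)(6 9)(7 10)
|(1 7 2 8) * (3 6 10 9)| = 4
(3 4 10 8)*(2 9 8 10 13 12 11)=(2 9 8 3 4 13 12 11)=[0, 1, 9, 4, 13, 5, 6, 7, 3, 8, 10, 2, 11, 12]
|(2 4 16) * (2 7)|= |(2 4 16 7)|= 4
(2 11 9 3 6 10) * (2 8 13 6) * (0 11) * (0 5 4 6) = [11, 1, 5, 2, 6, 4, 10, 7, 13, 3, 8, 9, 12, 0] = (0 11 9 3 2 5 4 6 10 8 13)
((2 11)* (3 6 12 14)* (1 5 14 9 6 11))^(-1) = (1 2 11 3 14 5)(6 9 12)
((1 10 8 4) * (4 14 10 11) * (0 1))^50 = (0 11)(1 4)(8 10 14)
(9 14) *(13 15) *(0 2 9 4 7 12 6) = (0 2 9 14 4 7 12 6)(13 15) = [2, 1, 9, 3, 7, 5, 0, 12, 8, 14, 10, 11, 6, 15, 4, 13]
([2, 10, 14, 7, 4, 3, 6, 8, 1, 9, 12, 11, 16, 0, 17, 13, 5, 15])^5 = [13, 3, 0, 12, 4, 10, 6, 16, 5, 9, 7, 11, 8, 15, 2, 17, 1, 14]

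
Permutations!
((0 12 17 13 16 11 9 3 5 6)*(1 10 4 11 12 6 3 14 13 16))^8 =(1 10 4 11 9 14 13)(12 16 17)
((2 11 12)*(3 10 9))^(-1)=(2 12 11)(3 9 10)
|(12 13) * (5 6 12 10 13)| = |(5 6 12)(10 13)| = 6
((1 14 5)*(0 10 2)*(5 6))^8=((0 10 2)(1 14 6 5))^8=(14)(0 2 10)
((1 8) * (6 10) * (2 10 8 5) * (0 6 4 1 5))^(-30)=((0 6 8 5 2 10 4 1))^(-30)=(0 8 2 4)(1 6 5 10)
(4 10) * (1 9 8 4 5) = (1 9 8 4 10 5) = [0, 9, 2, 3, 10, 1, 6, 7, 4, 8, 5]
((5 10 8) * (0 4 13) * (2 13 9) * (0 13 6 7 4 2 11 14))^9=(0 2 6 7 4 9 11 14)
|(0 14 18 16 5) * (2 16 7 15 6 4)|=10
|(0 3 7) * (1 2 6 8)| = |(0 3 7)(1 2 6 8)| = 12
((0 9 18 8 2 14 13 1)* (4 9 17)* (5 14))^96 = ((0 17 4 9 18 8 2 5 14 13 1))^96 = (0 14 8 4 1 5 18 17 13 2 9)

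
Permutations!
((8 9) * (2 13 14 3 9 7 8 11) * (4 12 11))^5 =((2 13 14 3 9 4 12 11)(7 8))^5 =(2 4 14 11 9 13 12 3)(7 8)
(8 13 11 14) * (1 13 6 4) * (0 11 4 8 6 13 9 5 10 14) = (0 11)(1 9 5 10 14 6 8 13 4) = [11, 9, 2, 3, 1, 10, 8, 7, 13, 5, 14, 0, 12, 4, 6]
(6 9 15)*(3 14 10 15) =(3 14 10 15 6 9) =[0, 1, 2, 14, 4, 5, 9, 7, 8, 3, 15, 11, 12, 13, 10, 6]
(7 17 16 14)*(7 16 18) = (7 17 18)(14 16) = [0, 1, 2, 3, 4, 5, 6, 17, 8, 9, 10, 11, 12, 13, 16, 15, 14, 18, 7]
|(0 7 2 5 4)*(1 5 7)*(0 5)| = 2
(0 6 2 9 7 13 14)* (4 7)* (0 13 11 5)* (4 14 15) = (0 6 2 9 14 13 15 4 7 11 5) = [6, 1, 9, 3, 7, 0, 2, 11, 8, 14, 10, 5, 12, 15, 13, 4]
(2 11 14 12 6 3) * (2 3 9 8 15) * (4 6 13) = (2 11 14 12 13 4 6 9 8 15) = [0, 1, 11, 3, 6, 5, 9, 7, 15, 8, 10, 14, 13, 4, 12, 2]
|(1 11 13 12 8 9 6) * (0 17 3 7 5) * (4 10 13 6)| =30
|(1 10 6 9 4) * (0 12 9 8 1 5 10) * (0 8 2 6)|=6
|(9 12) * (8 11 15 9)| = |(8 11 15 9 12)| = 5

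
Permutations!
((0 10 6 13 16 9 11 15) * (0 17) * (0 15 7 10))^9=(6 16 11 10 13 9 7)(15 17)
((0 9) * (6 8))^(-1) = (0 9)(6 8)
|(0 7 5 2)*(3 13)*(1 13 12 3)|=|(0 7 5 2)(1 13)(3 12)|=4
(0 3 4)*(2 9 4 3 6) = (0 6 2 9 4) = [6, 1, 9, 3, 0, 5, 2, 7, 8, 4]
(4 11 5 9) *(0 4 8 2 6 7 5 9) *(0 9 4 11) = (0 11 4)(2 6 7 5 9 8) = [11, 1, 6, 3, 0, 9, 7, 5, 2, 8, 10, 4]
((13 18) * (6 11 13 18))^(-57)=(18)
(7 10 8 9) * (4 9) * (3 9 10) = (3 9 7)(4 10 8) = [0, 1, 2, 9, 10, 5, 6, 3, 4, 7, 8]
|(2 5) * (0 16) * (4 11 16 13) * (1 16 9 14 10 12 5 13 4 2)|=10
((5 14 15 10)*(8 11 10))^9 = ((5 14 15 8 11 10))^9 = (5 8)(10 15)(11 14)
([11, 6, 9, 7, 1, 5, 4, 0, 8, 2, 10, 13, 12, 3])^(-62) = [3, 6, 2, 11, 1, 5, 4, 13, 8, 9, 10, 7, 12, 0]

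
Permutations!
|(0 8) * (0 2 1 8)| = 3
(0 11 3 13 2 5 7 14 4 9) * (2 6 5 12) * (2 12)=(0 11 3 13 6 5 7 14 4 9)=[11, 1, 2, 13, 9, 7, 5, 14, 8, 0, 10, 3, 12, 6, 4]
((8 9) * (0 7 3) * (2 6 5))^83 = (0 3 7)(2 5 6)(8 9)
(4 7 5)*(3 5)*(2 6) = (2 6)(3 5 4 7) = [0, 1, 6, 5, 7, 4, 2, 3]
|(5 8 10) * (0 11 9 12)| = 12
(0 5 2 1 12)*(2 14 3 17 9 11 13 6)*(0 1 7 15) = (0 5 14 3 17 9 11 13 6 2 7 15)(1 12) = [5, 12, 7, 17, 4, 14, 2, 15, 8, 11, 10, 13, 1, 6, 3, 0, 16, 9]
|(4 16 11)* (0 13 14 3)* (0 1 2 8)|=|(0 13 14 3 1 2 8)(4 16 11)|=21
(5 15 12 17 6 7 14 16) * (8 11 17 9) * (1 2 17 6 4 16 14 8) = [0, 2, 17, 3, 16, 15, 7, 8, 11, 1, 10, 6, 9, 13, 14, 12, 5, 4] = (1 2 17 4 16 5 15 12 9)(6 7 8 11)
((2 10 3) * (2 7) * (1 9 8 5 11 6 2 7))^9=((1 9 8 5 11 6 2 10 3))^9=(11)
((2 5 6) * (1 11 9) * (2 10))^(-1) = (1 9 11)(2 10 6 5)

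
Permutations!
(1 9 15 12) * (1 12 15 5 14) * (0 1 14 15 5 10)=[1, 9, 2, 3, 4, 15, 6, 7, 8, 10, 0, 11, 12, 13, 14, 5]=(0 1 9 10)(5 15)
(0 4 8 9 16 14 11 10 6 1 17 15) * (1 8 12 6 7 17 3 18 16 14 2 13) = [4, 3, 13, 18, 12, 5, 8, 17, 9, 14, 7, 10, 6, 1, 11, 0, 2, 15, 16] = (0 4 12 6 8 9 14 11 10 7 17 15)(1 3 18 16 2 13)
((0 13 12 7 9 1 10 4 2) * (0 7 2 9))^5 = ((0 13 12 2 7)(1 10 4 9))^5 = (13)(1 10 4 9)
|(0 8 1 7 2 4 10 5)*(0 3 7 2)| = 9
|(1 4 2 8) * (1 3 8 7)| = 4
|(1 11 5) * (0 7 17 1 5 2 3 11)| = 12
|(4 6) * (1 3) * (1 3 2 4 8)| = 5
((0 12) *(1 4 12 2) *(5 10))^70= ((0 2 1 4 12)(5 10))^70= (12)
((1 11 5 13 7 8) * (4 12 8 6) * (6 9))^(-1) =(1 8 12 4 6 9 7 13 5 11)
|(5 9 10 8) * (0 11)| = |(0 11)(5 9 10 8)| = 4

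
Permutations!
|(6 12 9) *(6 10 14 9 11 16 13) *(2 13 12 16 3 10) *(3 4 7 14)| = |(2 13 6 16 12 11 4 7 14 9)(3 10)| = 10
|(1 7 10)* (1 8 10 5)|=6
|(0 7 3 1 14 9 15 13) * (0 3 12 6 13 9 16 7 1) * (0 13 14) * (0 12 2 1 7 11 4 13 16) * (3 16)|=|(0 7 2 1 12 6 14)(4 13 16 11)(9 15)|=28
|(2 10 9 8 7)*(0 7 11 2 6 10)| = 8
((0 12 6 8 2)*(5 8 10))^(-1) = ((0 12 6 10 5 8 2))^(-1) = (0 2 8 5 10 6 12)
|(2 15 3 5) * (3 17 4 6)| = 7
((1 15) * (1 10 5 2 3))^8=((1 15 10 5 2 3))^8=(1 10 2)(3 15 5)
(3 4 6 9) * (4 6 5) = [0, 1, 2, 6, 5, 4, 9, 7, 8, 3] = (3 6 9)(4 5)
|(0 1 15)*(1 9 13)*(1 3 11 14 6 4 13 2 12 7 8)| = |(0 9 2 12 7 8 1 15)(3 11 14 6 4 13)| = 24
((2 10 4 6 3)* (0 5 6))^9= ((0 5 6 3 2 10 4))^9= (0 6 2 4 5 3 10)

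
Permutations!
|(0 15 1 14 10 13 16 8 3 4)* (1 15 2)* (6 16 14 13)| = |(0 2 1 13 14 10 6 16 8 3 4)| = 11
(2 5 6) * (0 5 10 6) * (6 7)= (0 5)(2 10 7 6)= [5, 1, 10, 3, 4, 0, 2, 6, 8, 9, 7]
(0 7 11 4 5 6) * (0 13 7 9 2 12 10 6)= (0 9 2 12 10 6 13 7 11 4 5)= [9, 1, 12, 3, 5, 0, 13, 11, 8, 2, 6, 4, 10, 7]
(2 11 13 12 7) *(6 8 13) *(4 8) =[0, 1, 11, 3, 8, 5, 4, 2, 13, 9, 10, 6, 7, 12] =(2 11 6 4 8 13 12 7)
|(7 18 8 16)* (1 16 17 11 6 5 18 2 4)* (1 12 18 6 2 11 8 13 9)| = |(1 16 7 11 2 4 12 18 13 9)(5 6)(8 17)| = 10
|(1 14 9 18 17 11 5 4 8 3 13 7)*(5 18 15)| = |(1 14 9 15 5 4 8 3 13 7)(11 18 17)| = 30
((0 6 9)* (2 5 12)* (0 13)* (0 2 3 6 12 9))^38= ((0 12 3 6)(2 5 9 13))^38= (0 3)(2 9)(5 13)(6 12)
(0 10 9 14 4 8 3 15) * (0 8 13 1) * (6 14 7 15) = (0 10 9 7 15 8 3 6 14 4 13 1) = [10, 0, 2, 6, 13, 5, 14, 15, 3, 7, 9, 11, 12, 1, 4, 8]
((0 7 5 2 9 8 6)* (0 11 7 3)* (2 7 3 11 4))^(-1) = ((0 11 3)(2 9 8 6 4)(5 7))^(-1) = (0 3 11)(2 4 6 8 9)(5 7)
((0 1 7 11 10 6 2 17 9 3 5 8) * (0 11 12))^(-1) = (0 12 7 1)(2 6 10 11 8 5 3 9 17)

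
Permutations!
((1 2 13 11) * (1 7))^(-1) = (1 7 11 13 2)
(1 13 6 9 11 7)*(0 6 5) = (0 6 9 11 7 1 13 5) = [6, 13, 2, 3, 4, 0, 9, 1, 8, 11, 10, 7, 12, 5]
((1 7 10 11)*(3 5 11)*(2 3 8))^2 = ((1 7 10 8 2 3 5 11))^2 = (1 10 2 5)(3 11 7 8)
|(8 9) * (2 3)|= |(2 3)(8 9)|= 2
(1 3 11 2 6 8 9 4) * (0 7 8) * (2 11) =(11)(0 7 8 9 4 1 3 2 6) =[7, 3, 6, 2, 1, 5, 0, 8, 9, 4, 10, 11]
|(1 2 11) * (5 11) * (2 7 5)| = |(1 7 5 11)| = 4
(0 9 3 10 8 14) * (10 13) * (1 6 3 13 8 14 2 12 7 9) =[1, 6, 12, 8, 4, 5, 3, 9, 2, 13, 14, 11, 7, 10, 0] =(0 1 6 3 8 2 12 7 9 13 10 14)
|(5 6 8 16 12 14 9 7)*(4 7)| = 9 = |(4 7 5 6 8 16 12 14 9)|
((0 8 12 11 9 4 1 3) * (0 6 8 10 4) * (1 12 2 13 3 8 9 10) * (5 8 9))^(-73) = ((0 1 9)(2 13 3 6 5 8)(4 12 11 10))^(-73) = (0 9 1)(2 8 5 6 3 13)(4 10 11 12)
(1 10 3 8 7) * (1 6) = [0, 10, 2, 8, 4, 5, 1, 6, 7, 9, 3] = (1 10 3 8 7 6)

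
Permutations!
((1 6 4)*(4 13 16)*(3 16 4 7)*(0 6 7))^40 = ((0 6 13 4 1 7 3 16))^40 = (16)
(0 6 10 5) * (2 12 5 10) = [6, 1, 12, 3, 4, 0, 2, 7, 8, 9, 10, 11, 5] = (0 6 2 12 5)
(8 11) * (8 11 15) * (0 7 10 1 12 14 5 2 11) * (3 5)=(0 7 10 1 12 14 3 5 2 11)(8 15)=[7, 12, 11, 5, 4, 2, 6, 10, 15, 9, 1, 0, 14, 13, 3, 8]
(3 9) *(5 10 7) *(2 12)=[0, 1, 12, 9, 4, 10, 6, 5, 8, 3, 7, 11, 2]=(2 12)(3 9)(5 10 7)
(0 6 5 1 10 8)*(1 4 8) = (0 6 5 4 8)(1 10) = [6, 10, 2, 3, 8, 4, 5, 7, 0, 9, 1]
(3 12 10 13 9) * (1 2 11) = (1 2 11)(3 12 10 13 9) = [0, 2, 11, 12, 4, 5, 6, 7, 8, 3, 13, 1, 10, 9]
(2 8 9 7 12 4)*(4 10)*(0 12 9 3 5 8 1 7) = (0 12 10 4 2 1 7 9)(3 5 8) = [12, 7, 1, 5, 2, 8, 6, 9, 3, 0, 4, 11, 10]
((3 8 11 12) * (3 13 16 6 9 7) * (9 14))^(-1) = ((3 8 11 12 13 16 6 14 9 7))^(-1) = (3 7 9 14 6 16 13 12 11 8)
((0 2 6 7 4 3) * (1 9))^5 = ((0 2 6 7 4 3)(1 9))^5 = (0 3 4 7 6 2)(1 9)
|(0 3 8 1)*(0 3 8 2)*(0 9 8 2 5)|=|(0 2 9 8 1 3 5)|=7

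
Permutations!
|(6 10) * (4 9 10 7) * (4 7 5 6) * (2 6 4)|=6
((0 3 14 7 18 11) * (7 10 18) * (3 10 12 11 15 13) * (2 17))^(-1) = ((0 10 18 15 13 3 14 12 11)(2 17))^(-1) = (0 11 12 14 3 13 15 18 10)(2 17)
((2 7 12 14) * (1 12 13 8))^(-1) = (1 8 13 7 2 14 12)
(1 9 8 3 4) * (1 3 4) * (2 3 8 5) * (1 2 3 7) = [0, 9, 7, 2, 8, 3, 6, 1, 4, 5] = (1 9 5 3 2 7)(4 8)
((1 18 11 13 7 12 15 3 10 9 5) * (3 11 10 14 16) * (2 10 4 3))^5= ((1 18 4 3 14 16 2 10 9 5)(7 12 15 11 13))^5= (1 16)(2 18)(3 9)(4 10)(5 14)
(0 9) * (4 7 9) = (0 4 7 9) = [4, 1, 2, 3, 7, 5, 6, 9, 8, 0]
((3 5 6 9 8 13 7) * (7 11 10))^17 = (3 7 10 11 13 8 9 6 5) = ((3 5 6 9 8 13 11 10 7))^17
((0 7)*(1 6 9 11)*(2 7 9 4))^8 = ((0 9 11 1 6 4 2 7))^8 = (11)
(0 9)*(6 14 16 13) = [9, 1, 2, 3, 4, 5, 14, 7, 8, 0, 10, 11, 12, 6, 16, 15, 13] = (0 9)(6 14 16 13)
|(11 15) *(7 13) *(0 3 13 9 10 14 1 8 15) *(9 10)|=10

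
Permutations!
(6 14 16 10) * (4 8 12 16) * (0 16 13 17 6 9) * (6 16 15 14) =[15, 1, 2, 3, 8, 5, 6, 7, 12, 0, 9, 11, 13, 17, 4, 14, 10, 16] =(0 15 14 4 8 12 13 17 16 10 9)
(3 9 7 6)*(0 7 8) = [7, 1, 2, 9, 4, 5, 3, 6, 0, 8] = (0 7 6 3 9 8)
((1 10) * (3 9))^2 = (10)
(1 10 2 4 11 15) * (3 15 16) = (1 10 2 4 11 16 3 15) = [0, 10, 4, 15, 11, 5, 6, 7, 8, 9, 2, 16, 12, 13, 14, 1, 3]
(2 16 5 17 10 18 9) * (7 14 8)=(2 16 5 17 10 18 9)(7 14 8)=[0, 1, 16, 3, 4, 17, 6, 14, 7, 2, 18, 11, 12, 13, 8, 15, 5, 10, 9]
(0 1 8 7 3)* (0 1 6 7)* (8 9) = (0 6 7 3 1 9 8) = [6, 9, 2, 1, 4, 5, 7, 3, 0, 8]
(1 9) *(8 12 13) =(1 9)(8 12 13) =[0, 9, 2, 3, 4, 5, 6, 7, 12, 1, 10, 11, 13, 8]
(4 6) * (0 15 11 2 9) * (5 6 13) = [15, 1, 9, 3, 13, 6, 4, 7, 8, 0, 10, 2, 12, 5, 14, 11] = (0 15 11 2 9)(4 13 5 6)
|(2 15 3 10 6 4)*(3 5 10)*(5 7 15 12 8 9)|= 8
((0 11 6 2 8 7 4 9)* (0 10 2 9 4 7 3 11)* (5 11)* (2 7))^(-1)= (2 7 10 9 6 11 5 3 8)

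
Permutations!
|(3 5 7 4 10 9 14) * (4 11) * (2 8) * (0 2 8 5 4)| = 5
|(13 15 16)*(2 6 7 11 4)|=|(2 6 7 11 4)(13 15 16)|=15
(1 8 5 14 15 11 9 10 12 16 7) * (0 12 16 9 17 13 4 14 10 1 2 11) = (0 12 9 1 8 5 10 16 7 2 11 17 13 4 14 15) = [12, 8, 11, 3, 14, 10, 6, 2, 5, 1, 16, 17, 9, 4, 15, 0, 7, 13]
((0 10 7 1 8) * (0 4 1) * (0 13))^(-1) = (0 13 7 10)(1 4 8)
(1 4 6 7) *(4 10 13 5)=[0, 10, 2, 3, 6, 4, 7, 1, 8, 9, 13, 11, 12, 5]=(1 10 13 5 4 6 7)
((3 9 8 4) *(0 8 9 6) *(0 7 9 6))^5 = ((0 8 4 3)(6 7 9))^5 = (0 8 4 3)(6 9 7)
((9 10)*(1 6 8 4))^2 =((1 6 8 4)(9 10))^2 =(10)(1 8)(4 6)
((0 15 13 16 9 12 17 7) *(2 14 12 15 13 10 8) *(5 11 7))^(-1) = ((0 13 16 9 15 10 8 2 14 12 17 5 11 7))^(-1) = (0 7 11 5 17 12 14 2 8 10 15 9 16 13)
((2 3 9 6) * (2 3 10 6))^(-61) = ((2 10 6 3 9))^(-61) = (2 9 3 6 10)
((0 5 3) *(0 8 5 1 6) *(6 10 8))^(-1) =((0 1 10 8 5 3 6))^(-1) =(0 6 3 5 8 10 1)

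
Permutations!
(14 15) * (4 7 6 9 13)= (4 7 6 9 13)(14 15)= [0, 1, 2, 3, 7, 5, 9, 6, 8, 13, 10, 11, 12, 4, 15, 14]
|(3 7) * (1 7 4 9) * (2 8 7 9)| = 10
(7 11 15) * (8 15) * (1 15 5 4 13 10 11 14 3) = (1 15 7 14 3)(4 13 10 11 8 5) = [0, 15, 2, 1, 13, 4, 6, 14, 5, 9, 11, 8, 12, 10, 3, 7]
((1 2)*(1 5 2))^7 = ((2 5))^7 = (2 5)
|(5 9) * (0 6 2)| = 6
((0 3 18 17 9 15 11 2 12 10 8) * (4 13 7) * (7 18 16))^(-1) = ((0 3 16 7 4 13 18 17 9 15 11 2 12 10 8))^(-1) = (0 8 10 12 2 11 15 9 17 18 13 4 7 16 3)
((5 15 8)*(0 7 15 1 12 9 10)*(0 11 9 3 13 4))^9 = ((0 7 15 8 5 1 12 3 13 4)(9 10 11))^9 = (0 4 13 3 12 1 5 8 15 7)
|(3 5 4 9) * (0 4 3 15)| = 4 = |(0 4 9 15)(3 5)|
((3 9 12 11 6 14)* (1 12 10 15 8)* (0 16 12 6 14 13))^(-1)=((0 16 12 11 14 3 9 10 15 8 1 6 13))^(-1)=(0 13 6 1 8 15 10 9 3 14 11 12 16)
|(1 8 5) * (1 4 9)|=|(1 8 5 4 9)|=5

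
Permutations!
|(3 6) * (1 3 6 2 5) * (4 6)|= |(1 3 2 5)(4 6)|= 4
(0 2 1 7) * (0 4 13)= (0 2 1 7 4 13)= [2, 7, 1, 3, 13, 5, 6, 4, 8, 9, 10, 11, 12, 0]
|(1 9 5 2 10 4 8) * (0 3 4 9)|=20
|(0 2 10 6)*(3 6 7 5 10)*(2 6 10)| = |(0 6)(2 3 10 7 5)| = 10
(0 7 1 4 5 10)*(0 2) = (0 7 1 4 5 10 2) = [7, 4, 0, 3, 5, 10, 6, 1, 8, 9, 2]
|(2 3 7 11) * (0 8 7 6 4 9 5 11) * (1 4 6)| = |(0 8 7)(1 4 9 5 11 2 3)| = 21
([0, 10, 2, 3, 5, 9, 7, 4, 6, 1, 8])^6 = (1 5 7 8)(4 6 10 9)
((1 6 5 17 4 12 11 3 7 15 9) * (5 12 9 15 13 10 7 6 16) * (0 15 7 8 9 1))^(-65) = ((0 15 7 13 10 8 9)(1 16 5 17 4)(3 6 12 11))^(-65) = (17)(0 8 13 15 9 10 7)(3 11 12 6)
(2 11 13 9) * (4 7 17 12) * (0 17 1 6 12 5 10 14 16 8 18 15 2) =(0 17 5 10 14 16 8 18 15 2 11 13 9)(1 6 12 4 7) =[17, 6, 11, 3, 7, 10, 12, 1, 18, 0, 14, 13, 4, 9, 16, 2, 8, 5, 15]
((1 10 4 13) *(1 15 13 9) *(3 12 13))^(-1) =(1 9 4 10)(3 15 13 12)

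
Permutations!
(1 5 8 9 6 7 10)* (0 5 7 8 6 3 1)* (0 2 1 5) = (1 7 10 2)(3 5 6 8 9) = [0, 7, 1, 5, 4, 6, 8, 10, 9, 3, 2]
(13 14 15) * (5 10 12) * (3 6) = (3 6)(5 10 12)(13 14 15) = [0, 1, 2, 6, 4, 10, 3, 7, 8, 9, 12, 11, 5, 14, 15, 13]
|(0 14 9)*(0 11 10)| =5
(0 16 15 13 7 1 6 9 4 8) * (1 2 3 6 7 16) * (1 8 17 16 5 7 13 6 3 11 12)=(0 8)(1 13 5 7 2 11 12)(4 17 16 15 6 9)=[8, 13, 11, 3, 17, 7, 9, 2, 0, 4, 10, 12, 1, 5, 14, 6, 15, 16]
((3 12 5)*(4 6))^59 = (3 5 12)(4 6) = ((3 12 5)(4 6))^59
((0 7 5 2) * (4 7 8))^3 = ((0 8 4 7 5 2))^3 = (0 7)(2 4)(5 8)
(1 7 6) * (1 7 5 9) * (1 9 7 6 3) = (9)(1 5 7 3) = [0, 5, 2, 1, 4, 7, 6, 3, 8, 9]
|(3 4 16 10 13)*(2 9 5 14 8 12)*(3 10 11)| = 12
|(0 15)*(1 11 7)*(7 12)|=|(0 15)(1 11 12 7)|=4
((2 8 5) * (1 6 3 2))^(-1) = (1 5 8 2 3 6)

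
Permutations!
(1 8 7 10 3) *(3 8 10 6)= (1 10 8 7 6 3)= [0, 10, 2, 1, 4, 5, 3, 6, 7, 9, 8]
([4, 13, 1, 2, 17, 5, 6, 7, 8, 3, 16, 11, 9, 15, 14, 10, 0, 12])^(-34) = (0 17 9 2 13 10)(1 15 16 4 12 3)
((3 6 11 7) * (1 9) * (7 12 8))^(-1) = ((1 9)(3 6 11 12 8 7))^(-1) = (1 9)(3 7 8 12 11 6)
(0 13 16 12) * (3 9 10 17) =(0 13 16 12)(3 9 10 17) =[13, 1, 2, 9, 4, 5, 6, 7, 8, 10, 17, 11, 0, 16, 14, 15, 12, 3]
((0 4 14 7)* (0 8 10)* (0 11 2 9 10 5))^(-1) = (0 5 8 7 14 4)(2 11 10 9)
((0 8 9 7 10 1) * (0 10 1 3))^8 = ((0 8 9 7 1 10 3))^8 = (0 8 9 7 1 10 3)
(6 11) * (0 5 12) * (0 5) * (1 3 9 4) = (1 3 9 4)(5 12)(6 11) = [0, 3, 2, 9, 1, 12, 11, 7, 8, 4, 10, 6, 5]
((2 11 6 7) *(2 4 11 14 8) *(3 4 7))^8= ((2 14 8)(3 4 11 6))^8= (2 8 14)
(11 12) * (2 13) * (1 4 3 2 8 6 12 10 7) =(1 4 3 2 13 8 6 12 11 10 7) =[0, 4, 13, 2, 3, 5, 12, 1, 6, 9, 7, 10, 11, 8]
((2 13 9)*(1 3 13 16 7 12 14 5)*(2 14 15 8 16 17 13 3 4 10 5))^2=((1 4 10 5)(2 17 13 9 14)(7 12 15 8 16))^2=(1 10)(2 13 14 17 9)(4 5)(7 15 16 12 8)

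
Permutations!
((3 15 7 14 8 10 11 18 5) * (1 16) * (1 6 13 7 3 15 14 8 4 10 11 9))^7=((1 16 6 13 7 8 11 18 5 15 3 14 4 10 9))^7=(1 18 9 11 10 8 4 7 14 13 3 6 15 16 5)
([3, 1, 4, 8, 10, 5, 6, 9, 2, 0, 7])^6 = (0 7 4 8)(2 3 9 10)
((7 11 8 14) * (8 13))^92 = (7 13 14 11 8)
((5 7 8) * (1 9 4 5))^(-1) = ((1 9 4 5 7 8))^(-1) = (1 8 7 5 4 9)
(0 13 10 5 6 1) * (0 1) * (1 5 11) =(0 13 10 11 1 5 6) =[13, 5, 2, 3, 4, 6, 0, 7, 8, 9, 11, 1, 12, 10]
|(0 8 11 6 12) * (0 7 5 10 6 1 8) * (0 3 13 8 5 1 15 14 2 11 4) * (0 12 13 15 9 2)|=36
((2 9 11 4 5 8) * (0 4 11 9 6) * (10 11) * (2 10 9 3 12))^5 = (0 11 6 10 2 8 12 5 3 4 9)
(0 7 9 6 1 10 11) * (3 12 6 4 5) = (0 7 9 4 5 3 12 6 1 10 11) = [7, 10, 2, 12, 5, 3, 1, 9, 8, 4, 11, 0, 6]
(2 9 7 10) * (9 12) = (2 12 9 7 10) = [0, 1, 12, 3, 4, 5, 6, 10, 8, 7, 2, 11, 9]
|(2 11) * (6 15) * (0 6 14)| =4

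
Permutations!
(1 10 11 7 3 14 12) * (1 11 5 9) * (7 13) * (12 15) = (1 10 5 9)(3 14 15 12 11 13 7) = [0, 10, 2, 14, 4, 9, 6, 3, 8, 1, 5, 13, 11, 7, 15, 12]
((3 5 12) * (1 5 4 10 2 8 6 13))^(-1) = ((1 5 12 3 4 10 2 8 6 13))^(-1) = (1 13 6 8 2 10 4 3 12 5)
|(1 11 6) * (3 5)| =6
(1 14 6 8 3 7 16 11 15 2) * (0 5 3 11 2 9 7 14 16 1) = (0 5 3 14 6 8 11 15 9 7 1 16 2) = [5, 16, 0, 14, 4, 3, 8, 1, 11, 7, 10, 15, 12, 13, 6, 9, 2]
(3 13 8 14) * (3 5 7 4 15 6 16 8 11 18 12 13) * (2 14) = (2 14 5 7 4 15 6 16 8)(11 18 12 13) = [0, 1, 14, 3, 15, 7, 16, 4, 2, 9, 10, 18, 13, 11, 5, 6, 8, 17, 12]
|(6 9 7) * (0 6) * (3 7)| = |(0 6 9 3 7)| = 5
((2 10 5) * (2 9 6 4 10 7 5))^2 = (2 5 6 10 7 9 4)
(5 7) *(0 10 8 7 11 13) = (0 10 8 7 5 11 13) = [10, 1, 2, 3, 4, 11, 6, 5, 7, 9, 8, 13, 12, 0]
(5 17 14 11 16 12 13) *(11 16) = [0, 1, 2, 3, 4, 17, 6, 7, 8, 9, 10, 11, 13, 5, 16, 15, 12, 14] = (5 17 14 16 12 13)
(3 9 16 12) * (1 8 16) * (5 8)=(1 5 8 16 12 3 9)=[0, 5, 2, 9, 4, 8, 6, 7, 16, 1, 10, 11, 3, 13, 14, 15, 12]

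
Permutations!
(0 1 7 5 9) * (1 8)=(0 8 1 7 5 9)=[8, 7, 2, 3, 4, 9, 6, 5, 1, 0]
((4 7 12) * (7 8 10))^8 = (4 7 8 12 10)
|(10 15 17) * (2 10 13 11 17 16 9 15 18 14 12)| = 15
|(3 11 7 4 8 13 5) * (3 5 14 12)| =8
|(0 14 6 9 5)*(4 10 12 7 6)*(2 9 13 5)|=|(0 14 4 10 12 7 6 13 5)(2 9)|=18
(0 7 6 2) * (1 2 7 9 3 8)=[9, 2, 0, 8, 4, 5, 7, 6, 1, 3]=(0 9 3 8 1 2)(6 7)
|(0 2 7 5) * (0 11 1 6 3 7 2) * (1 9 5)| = 12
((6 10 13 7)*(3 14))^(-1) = ((3 14)(6 10 13 7))^(-1) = (3 14)(6 7 13 10)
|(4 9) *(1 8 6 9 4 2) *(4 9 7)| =|(1 8 6 7 4 9 2)| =7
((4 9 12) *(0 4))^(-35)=(0 4 9 12)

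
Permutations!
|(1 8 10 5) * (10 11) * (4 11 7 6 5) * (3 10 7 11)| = |(1 8 11 7 6 5)(3 10 4)| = 6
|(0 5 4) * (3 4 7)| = |(0 5 7 3 4)| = 5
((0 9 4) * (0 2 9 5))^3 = (9)(0 5)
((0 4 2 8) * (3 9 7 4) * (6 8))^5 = (0 2 9 8 4 3 6 7)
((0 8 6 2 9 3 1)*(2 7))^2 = (0 6 2 3)(1 8 7 9) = ((0 8 6 7 2 9 3 1))^2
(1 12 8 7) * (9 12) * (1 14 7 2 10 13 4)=(1 9 12 8 2 10 13 4)(7 14)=[0, 9, 10, 3, 1, 5, 6, 14, 2, 12, 13, 11, 8, 4, 7]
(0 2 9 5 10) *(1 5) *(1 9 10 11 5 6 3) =[2, 6, 10, 1, 4, 11, 3, 7, 8, 9, 0, 5] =(0 2 10)(1 6 3)(5 11)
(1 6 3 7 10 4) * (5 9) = (1 6 3 7 10 4)(5 9) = [0, 6, 2, 7, 1, 9, 3, 10, 8, 5, 4]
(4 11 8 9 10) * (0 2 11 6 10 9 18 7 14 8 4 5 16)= [2, 1, 11, 3, 6, 16, 10, 14, 18, 9, 5, 4, 12, 13, 8, 15, 0, 17, 7]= (0 2 11 4 6 10 5 16)(7 14 8 18)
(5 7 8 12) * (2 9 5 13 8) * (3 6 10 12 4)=(2 9 5 7)(3 6 10 12 13 8 4)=[0, 1, 9, 6, 3, 7, 10, 2, 4, 5, 12, 11, 13, 8]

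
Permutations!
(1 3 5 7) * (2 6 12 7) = (1 3 5 2 6 12 7) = [0, 3, 6, 5, 4, 2, 12, 1, 8, 9, 10, 11, 7]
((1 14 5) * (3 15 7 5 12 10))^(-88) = (15)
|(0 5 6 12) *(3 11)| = 4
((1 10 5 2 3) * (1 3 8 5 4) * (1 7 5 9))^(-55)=(1 10 4 7 5 2 8 9)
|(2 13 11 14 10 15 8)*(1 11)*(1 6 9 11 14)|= |(1 14 10 15 8 2 13 6 9 11)|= 10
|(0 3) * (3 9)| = 3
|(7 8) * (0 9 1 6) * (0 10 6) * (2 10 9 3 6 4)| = 30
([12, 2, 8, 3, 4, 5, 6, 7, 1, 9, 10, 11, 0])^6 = (12)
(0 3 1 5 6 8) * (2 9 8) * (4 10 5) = [3, 4, 9, 1, 10, 6, 2, 7, 0, 8, 5] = (0 3 1 4 10 5 6 2 9 8)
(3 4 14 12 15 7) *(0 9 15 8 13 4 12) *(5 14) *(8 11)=(0 9 15 7 3 12 11 8 13 4 5 14)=[9, 1, 2, 12, 5, 14, 6, 3, 13, 15, 10, 8, 11, 4, 0, 7]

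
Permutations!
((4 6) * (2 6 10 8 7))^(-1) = ((2 6 4 10 8 7))^(-1) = (2 7 8 10 4 6)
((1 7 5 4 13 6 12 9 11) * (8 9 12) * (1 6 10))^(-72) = ((1 7 5 4 13 10)(6 8 9 11))^(-72) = (13)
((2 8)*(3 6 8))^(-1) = ((2 3 6 8))^(-1) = (2 8 6 3)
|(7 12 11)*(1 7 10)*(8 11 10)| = |(1 7 12 10)(8 11)| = 4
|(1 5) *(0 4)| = |(0 4)(1 5)| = 2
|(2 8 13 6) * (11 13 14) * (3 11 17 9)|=9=|(2 8 14 17 9 3 11 13 6)|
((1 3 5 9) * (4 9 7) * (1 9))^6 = ((9)(1 3 5 7 4))^6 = (9)(1 3 5 7 4)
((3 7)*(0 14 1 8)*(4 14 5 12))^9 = (0 12 14 8 5 4 1)(3 7)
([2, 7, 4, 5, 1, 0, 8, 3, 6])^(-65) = [3, 2, 5, 1, 0, 7, 8, 4, 6]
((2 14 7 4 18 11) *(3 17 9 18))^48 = (2 4 9)(3 18 14)(7 17 11) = ((2 14 7 4 3 17 9 18 11))^48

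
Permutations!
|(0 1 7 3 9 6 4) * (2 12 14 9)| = |(0 1 7 3 2 12 14 9 6 4)| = 10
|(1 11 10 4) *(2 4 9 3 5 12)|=|(1 11 10 9 3 5 12 2 4)|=9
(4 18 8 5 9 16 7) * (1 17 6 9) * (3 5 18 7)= (1 17 6 9 16 3 5)(4 7)(8 18)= [0, 17, 2, 5, 7, 1, 9, 4, 18, 16, 10, 11, 12, 13, 14, 15, 3, 6, 8]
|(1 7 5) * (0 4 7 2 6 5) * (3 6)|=|(0 4 7)(1 2 3 6 5)|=15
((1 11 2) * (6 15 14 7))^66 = (6 14)(7 15) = ((1 11 2)(6 15 14 7))^66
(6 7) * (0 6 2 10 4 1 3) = [6, 3, 10, 0, 1, 5, 7, 2, 8, 9, 4] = (0 6 7 2 10 4 1 3)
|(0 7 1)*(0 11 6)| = |(0 7 1 11 6)| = 5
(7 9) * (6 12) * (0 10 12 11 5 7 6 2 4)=(0 10 12 2 4)(5 7 9 6 11)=[10, 1, 4, 3, 0, 7, 11, 9, 8, 6, 12, 5, 2]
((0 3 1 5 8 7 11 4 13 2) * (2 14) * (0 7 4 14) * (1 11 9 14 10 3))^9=((0 1 5 8 4 13)(2 7 9 14)(3 11 10))^9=(0 8)(1 4)(2 7 9 14)(5 13)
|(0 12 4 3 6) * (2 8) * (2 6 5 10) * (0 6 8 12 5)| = |(0 5 10 2 12 4 3)| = 7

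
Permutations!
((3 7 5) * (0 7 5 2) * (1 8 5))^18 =((0 7 2)(1 8 5 3))^18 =(1 5)(3 8)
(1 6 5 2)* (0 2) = [2, 6, 1, 3, 4, 0, 5] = (0 2 1 6 5)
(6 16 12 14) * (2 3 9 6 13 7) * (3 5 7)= (2 5 7)(3 9 6 16 12 14 13)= [0, 1, 5, 9, 4, 7, 16, 2, 8, 6, 10, 11, 14, 3, 13, 15, 12]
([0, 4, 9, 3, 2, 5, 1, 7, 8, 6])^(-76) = (1 6 9 2 4)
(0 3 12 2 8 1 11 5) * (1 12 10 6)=(0 3 10 6 1 11 5)(2 8 12)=[3, 11, 8, 10, 4, 0, 1, 7, 12, 9, 6, 5, 2]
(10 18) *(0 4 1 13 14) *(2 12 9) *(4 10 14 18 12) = (0 10 12 9 2 4 1 13 18 14) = [10, 13, 4, 3, 1, 5, 6, 7, 8, 2, 12, 11, 9, 18, 0, 15, 16, 17, 14]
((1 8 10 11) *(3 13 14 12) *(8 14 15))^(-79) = (1 12 13 8 11 14 3 15 10)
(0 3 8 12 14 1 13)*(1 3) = [1, 13, 2, 8, 4, 5, 6, 7, 12, 9, 10, 11, 14, 0, 3] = (0 1 13)(3 8 12 14)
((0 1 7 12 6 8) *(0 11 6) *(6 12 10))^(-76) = (0 6)(1 8)(7 11)(10 12)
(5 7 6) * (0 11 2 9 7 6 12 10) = (0 11 2 9 7 12 10)(5 6) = [11, 1, 9, 3, 4, 6, 5, 12, 8, 7, 0, 2, 10]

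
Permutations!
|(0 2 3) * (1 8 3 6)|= |(0 2 6 1 8 3)|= 6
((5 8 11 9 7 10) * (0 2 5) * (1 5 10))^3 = ((0 2 10)(1 5 8 11 9 7))^3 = (1 11)(5 9)(7 8)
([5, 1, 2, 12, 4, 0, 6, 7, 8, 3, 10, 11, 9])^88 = [0, 1, 2, 12, 4, 5, 6, 7, 8, 3, 10, 11, 9]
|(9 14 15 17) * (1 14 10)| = 6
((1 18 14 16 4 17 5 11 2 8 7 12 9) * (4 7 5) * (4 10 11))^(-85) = (1 9 12 7 16 14 18)(2 11 10 17 4 5 8)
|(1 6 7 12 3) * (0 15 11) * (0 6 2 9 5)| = |(0 15 11 6 7 12 3 1 2 9 5)| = 11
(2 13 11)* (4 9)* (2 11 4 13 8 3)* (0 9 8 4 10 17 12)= (0 9 13 10 17 12)(2 4 8 3)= [9, 1, 4, 2, 8, 5, 6, 7, 3, 13, 17, 11, 0, 10, 14, 15, 16, 12]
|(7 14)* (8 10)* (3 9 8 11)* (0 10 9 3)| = |(0 10 11)(7 14)(8 9)| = 6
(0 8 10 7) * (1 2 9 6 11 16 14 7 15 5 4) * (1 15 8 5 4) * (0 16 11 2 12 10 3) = (0 5 1 12 10 8 3)(2 9 6)(4 15)(7 16 14) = [5, 12, 9, 0, 15, 1, 2, 16, 3, 6, 8, 11, 10, 13, 7, 4, 14]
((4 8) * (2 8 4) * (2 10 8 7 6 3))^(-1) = (2 3 6 7)(8 10)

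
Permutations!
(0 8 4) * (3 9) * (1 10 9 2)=[8, 10, 1, 2, 0, 5, 6, 7, 4, 3, 9]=(0 8 4)(1 10 9 3 2)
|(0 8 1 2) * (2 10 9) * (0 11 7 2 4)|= 6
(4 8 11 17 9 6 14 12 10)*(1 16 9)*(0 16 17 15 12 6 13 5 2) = (0 16 9 13 5 2)(1 17)(4 8 11 15 12 10)(6 14) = [16, 17, 0, 3, 8, 2, 14, 7, 11, 13, 4, 15, 10, 5, 6, 12, 9, 1]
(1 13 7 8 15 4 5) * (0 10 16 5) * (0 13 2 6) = (0 10 16 5 1 2 6)(4 13 7 8 15) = [10, 2, 6, 3, 13, 1, 0, 8, 15, 9, 16, 11, 12, 7, 14, 4, 5]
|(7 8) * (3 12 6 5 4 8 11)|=|(3 12 6 5 4 8 7 11)|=8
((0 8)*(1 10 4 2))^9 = ((0 8)(1 10 4 2))^9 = (0 8)(1 10 4 2)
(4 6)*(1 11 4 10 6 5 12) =(1 11 4 5 12)(6 10) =[0, 11, 2, 3, 5, 12, 10, 7, 8, 9, 6, 4, 1]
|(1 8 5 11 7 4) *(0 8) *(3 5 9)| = |(0 8 9 3 5 11 7 4 1)| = 9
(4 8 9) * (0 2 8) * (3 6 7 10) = (0 2 8 9 4)(3 6 7 10) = [2, 1, 8, 6, 0, 5, 7, 10, 9, 4, 3]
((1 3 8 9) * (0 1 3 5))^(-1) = (0 5 1)(3 9 8)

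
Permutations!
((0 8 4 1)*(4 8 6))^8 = ((8)(0 6 4 1))^8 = (8)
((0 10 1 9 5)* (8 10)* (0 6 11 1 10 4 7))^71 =(0 7 4 8)(1 9 5 6 11)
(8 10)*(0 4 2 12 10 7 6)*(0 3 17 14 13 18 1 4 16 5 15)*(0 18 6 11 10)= (0 16 5 15 18 1 4 2 12)(3 17 14 13 6)(7 11 10 8)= [16, 4, 12, 17, 2, 15, 3, 11, 7, 9, 8, 10, 0, 6, 13, 18, 5, 14, 1]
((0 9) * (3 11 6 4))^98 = (3 6)(4 11)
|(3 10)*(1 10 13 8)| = |(1 10 3 13 8)| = 5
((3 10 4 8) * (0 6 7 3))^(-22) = ((0 6 7 3 10 4 8))^(-22) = (0 8 4 10 3 7 6)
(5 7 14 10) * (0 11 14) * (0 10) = (0 11 14)(5 7 10) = [11, 1, 2, 3, 4, 7, 6, 10, 8, 9, 5, 14, 12, 13, 0]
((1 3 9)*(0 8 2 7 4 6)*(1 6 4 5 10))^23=(0 7 1 6 2 10 9 8 5 3)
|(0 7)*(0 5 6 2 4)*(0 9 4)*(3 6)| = |(0 7 5 3 6 2)(4 9)| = 6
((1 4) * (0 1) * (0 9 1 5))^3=((0 5)(1 4 9))^3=(9)(0 5)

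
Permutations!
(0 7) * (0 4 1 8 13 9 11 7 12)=(0 12)(1 8 13 9 11 7 4)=[12, 8, 2, 3, 1, 5, 6, 4, 13, 11, 10, 7, 0, 9]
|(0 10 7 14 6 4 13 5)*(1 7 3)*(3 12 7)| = 18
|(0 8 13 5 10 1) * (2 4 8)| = |(0 2 4 8 13 5 10 1)| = 8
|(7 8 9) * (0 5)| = |(0 5)(7 8 9)| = 6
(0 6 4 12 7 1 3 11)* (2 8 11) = (0 6 4 12 7 1 3 2 8 11) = [6, 3, 8, 2, 12, 5, 4, 1, 11, 9, 10, 0, 7]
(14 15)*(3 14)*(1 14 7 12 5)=[0, 14, 2, 7, 4, 1, 6, 12, 8, 9, 10, 11, 5, 13, 15, 3]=(1 14 15 3 7 12 5)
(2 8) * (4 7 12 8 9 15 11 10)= (2 9 15 11 10 4 7 12 8)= [0, 1, 9, 3, 7, 5, 6, 12, 2, 15, 4, 10, 8, 13, 14, 11]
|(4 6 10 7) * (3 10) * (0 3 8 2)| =8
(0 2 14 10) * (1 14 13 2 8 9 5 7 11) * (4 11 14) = (0 8 9 5 7 14 10)(1 4 11)(2 13) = [8, 4, 13, 3, 11, 7, 6, 14, 9, 5, 0, 1, 12, 2, 10]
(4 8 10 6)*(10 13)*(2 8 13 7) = (2 8 7)(4 13 10 6) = [0, 1, 8, 3, 13, 5, 4, 2, 7, 9, 6, 11, 12, 10]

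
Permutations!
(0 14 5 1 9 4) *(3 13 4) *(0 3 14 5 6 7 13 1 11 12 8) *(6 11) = [5, 9, 2, 1, 3, 6, 7, 13, 0, 14, 10, 12, 8, 4, 11] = (0 5 6 7 13 4 3 1 9 14 11 12 8)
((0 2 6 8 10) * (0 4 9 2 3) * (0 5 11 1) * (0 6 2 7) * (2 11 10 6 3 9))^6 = ((0 9 7)(1 3 5 10 4 2 11)(6 8))^6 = (1 11 2 4 10 5 3)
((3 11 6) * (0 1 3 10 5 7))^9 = ((0 1 3 11 6 10 5 7))^9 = (0 1 3 11 6 10 5 7)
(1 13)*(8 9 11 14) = (1 13)(8 9 11 14) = [0, 13, 2, 3, 4, 5, 6, 7, 9, 11, 10, 14, 12, 1, 8]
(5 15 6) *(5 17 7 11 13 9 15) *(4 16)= (4 16)(6 17 7 11 13 9 15)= [0, 1, 2, 3, 16, 5, 17, 11, 8, 15, 10, 13, 12, 9, 14, 6, 4, 7]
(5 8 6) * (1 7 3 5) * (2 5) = (1 7 3 2 5 8 6) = [0, 7, 5, 2, 4, 8, 1, 3, 6]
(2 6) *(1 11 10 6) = (1 11 10 6 2) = [0, 11, 1, 3, 4, 5, 2, 7, 8, 9, 6, 10]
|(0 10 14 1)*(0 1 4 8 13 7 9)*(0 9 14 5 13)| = 8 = |(0 10 5 13 7 14 4 8)|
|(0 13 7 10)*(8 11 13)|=|(0 8 11 13 7 10)|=6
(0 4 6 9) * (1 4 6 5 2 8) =(0 6 9)(1 4 5 2 8) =[6, 4, 8, 3, 5, 2, 9, 7, 1, 0]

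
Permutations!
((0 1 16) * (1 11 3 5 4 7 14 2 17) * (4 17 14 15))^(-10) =(0 17 11 1 3 16 5)(4 15 7)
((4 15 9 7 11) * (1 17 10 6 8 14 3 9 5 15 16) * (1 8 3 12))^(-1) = ((1 17 10 6 3 9 7 11 4 16 8 14 12)(5 15))^(-1) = (1 12 14 8 16 4 11 7 9 3 6 10 17)(5 15)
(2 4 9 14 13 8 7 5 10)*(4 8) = [0, 1, 8, 3, 9, 10, 6, 5, 7, 14, 2, 11, 12, 4, 13] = (2 8 7 5 10)(4 9 14 13)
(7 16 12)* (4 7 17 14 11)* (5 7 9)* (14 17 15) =[0, 1, 2, 3, 9, 7, 6, 16, 8, 5, 10, 4, 15, 13, 11, 14, 12, 17] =(17)(4 9 5 7 16 12 15 14 11)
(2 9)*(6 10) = (2 9)(6 10) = [0, 1, 9, 3, 4, 5, 10, 7, 8, 2, 6]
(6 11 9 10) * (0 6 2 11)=(0 6)(2 11 9 10)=[6, 1, 11, 3, 4, 5, 0, 7, 8, 10, 2, 9]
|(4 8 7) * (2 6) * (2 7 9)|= 6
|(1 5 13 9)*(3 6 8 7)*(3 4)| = |(1 5 13 9)(3 6 8 7 4)| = 20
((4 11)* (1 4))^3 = ((1 4 11))^3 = (11)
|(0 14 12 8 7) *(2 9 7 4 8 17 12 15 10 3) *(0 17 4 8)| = 11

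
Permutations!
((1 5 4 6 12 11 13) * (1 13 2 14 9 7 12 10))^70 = (2 12 9)(7 14 11)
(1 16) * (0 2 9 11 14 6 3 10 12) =(0 2 9 11 14 6 3 10 12)(1 16) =[2, 16, 9, 10, 4, 5, 3, 7, 8, 11, 12, 14, 0, 13, 6, 15, 1]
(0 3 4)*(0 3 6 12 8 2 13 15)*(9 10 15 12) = (0 6 9 10 15)(2 13 12 8)(3 4) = [6, 1, 13, 4, 3, 5, 9, 7, 2, 10, 15, 11, 8, 12, 14, 0]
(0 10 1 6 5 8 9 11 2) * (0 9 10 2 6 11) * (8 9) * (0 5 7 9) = (0 2 8 10 1 11 6 7 9 5) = [2, 11, 8, 3, 4, 0, 7, 9, 10, 5, 1, 6]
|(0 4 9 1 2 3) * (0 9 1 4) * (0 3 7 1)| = 12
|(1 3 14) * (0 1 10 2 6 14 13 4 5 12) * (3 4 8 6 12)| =12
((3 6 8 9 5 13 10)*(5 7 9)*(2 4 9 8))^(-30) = ((2 4 9 7 8 5 13 10 3 6))^(-30) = (13)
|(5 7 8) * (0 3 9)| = 3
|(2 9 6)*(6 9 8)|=|(9)(2 8 6)|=3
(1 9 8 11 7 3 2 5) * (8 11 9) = (1 8 9 11 7 3 2 5) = [0, 8, 5, 2, 4, 1, 6, 3, 9, 11, 10, 7]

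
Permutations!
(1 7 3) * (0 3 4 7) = [3, 0, 2, 1, 7, 5, 6, 4] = (0 3 1)(4 7)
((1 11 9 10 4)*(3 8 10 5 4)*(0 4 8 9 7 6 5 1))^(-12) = (1 10 6)(3 5 11)(7 9 8)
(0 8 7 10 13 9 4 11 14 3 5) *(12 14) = (0 8 7 10 13 9 4 11 12 14 3 5) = [8, 1, 2, 5, 11, 0, 6, 10, 7, 4, 13, 12, 14, 9, 3]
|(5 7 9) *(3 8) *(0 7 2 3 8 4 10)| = 8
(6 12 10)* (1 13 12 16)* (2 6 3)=(1 13 12 10 3 2 6 16)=[0, 13, 6, 2, 4, 5, 16, 7, 8, 9, 3, 11, 10, 12, 14, 15, 1]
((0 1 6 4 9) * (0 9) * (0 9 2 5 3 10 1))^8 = ((1 6 4 9 2 5 3 10))^8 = (10)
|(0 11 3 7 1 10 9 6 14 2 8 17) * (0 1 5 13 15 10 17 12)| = |(0 11 3 7 5 13 15 10 9 6 14 2 8 12)(1 17)| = 14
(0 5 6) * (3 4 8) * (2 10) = (0 5 6)(2 10)(3 4 8) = [5, 1, 10, 4, 8, 6, 0, 7, 3, 9, 2]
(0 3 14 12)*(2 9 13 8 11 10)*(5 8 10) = (0 3 14 12)(2 9 13 10)(5 8 11) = [3, 1, 9, 14, 4, 8, 6, 7, 11, 13, 2, 5, 0, 10, 12]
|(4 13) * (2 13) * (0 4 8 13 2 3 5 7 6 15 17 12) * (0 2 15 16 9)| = 8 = |(0 4 3 5 7 6 16 9)(2 15 17 12)(8 13)|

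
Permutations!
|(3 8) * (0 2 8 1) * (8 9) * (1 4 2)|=10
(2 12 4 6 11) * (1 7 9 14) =[0, 7, 12, 3, 6, 5, 11, 9, 8, 14, 10, 2, 4, 13, 1] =(1 7 9 14)(2 12 4 6 11)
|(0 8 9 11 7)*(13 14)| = |(0 8 9 11 7)(13 14)| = 10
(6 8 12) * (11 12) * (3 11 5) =[0, 1, 2, 11, 4, 3, 8, 7, 5, 9, 10, 12, 6] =(3 11 12 6 8 5)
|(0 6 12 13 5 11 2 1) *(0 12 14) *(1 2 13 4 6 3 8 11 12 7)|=|(0 3 8 11 13 5 12 4 6 14)(1 7)|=10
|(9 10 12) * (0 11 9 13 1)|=|(0 11 9 10 12 13 1)|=7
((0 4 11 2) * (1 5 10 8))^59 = ((0 4 11 2)(1 5 10 8))^59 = (0 2 11 4)(1 8 10 5)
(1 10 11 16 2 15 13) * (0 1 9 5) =(0 1 10 11 16 2 15 13 9 5) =[1, 10, 15, 3, 4, 0, 6, 7, 8, 5, 11, 16, 12, 9, 14, 13, 2]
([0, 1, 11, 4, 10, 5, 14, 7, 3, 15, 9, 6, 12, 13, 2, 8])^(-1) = (2 14 6 11)(3 8 15 9 10 4)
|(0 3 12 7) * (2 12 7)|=6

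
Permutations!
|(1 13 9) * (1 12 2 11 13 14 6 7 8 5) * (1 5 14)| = |(2 11 13 9 12)(6 7 8 14)| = 20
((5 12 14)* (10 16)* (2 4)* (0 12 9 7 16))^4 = (0 9)(5 10)(7 12)(14 16)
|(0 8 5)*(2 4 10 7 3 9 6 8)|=10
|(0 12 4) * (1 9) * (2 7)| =|(0 12 4)(1 9)(2 7)| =6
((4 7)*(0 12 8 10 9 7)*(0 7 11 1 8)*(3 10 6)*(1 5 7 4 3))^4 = (12)(1 8 6)(3 5 9)(7 11 10)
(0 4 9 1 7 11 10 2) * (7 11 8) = (0 4 9 1 11 10 2)(7 8) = [4, 11, 0, 3, 9, 5, 6, 8, 7, 1, 2, 10]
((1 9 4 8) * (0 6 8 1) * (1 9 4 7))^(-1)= ((0 6 8)(1 4 9 7))^(-1)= (0 8 6)(1 7 9 4)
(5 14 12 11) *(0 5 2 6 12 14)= [5, 1, 6, 3, 4, 0, 12, 7, 8, 9, 10, 2, 11, 13, 14]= (14)(0 5)(2 6 12 11)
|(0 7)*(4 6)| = 2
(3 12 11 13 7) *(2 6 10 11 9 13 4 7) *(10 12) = (2 6 12 9 13)(3 10 11 4 7) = [0, 1, 6, 10, 7, 5, 12, 3, 8, 13, 11, 4, 9, 2]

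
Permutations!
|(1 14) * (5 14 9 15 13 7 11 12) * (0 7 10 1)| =|(0 7 11 12 5 14)(1 9 15 13 10)| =30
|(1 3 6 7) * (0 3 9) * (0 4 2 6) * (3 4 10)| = 9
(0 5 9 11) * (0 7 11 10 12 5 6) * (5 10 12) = (0 6)(5 9 12 10)(7 11) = [6, 1, 2, 3, 4, 9, 0, 11, 8, 12, 5, 7, 10]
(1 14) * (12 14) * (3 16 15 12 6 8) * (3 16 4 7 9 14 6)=(1 3 4 7 9 14)(6 8 16 15 12)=[0, 3, 2, 4, 7, 5, 8, 9, 16, 14, 10, 11, 6, 13, 1, 12, 15]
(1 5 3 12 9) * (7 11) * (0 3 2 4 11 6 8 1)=[3, 5, 4, 12, 11, 2, 8, 6, 1, 0, 10, 7, 9]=(0 3 12 9)(1 5 2 4 11 7 6 8)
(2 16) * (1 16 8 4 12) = (1 16 2 8 4 12) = [0, 16, 8, 3, 12, 5, 6, 7, 4, 9, 10, 11, 1, 13, 14, 15, 2]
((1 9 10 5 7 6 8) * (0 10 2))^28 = ((0 10 5 7 6 8 1 9 2))^28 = (0 10 5 7 6 8 1 9 2)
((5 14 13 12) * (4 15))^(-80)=(15)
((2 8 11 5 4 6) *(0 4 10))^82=(0 6 8 5)(2 11 10 4)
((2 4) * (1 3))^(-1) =(1 3)(2 4)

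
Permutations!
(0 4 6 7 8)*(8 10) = [4, 1, 2, 3, 6, 5, 7, 10, 0, 9, 8] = (0 4 6 7 10 8)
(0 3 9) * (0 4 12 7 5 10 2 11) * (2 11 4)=(0 3 9 2 4 12 7 5 10 11)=[3, 1, 4, 9, 12, 10, 6, 5, 8, 2, 11, 0, 7]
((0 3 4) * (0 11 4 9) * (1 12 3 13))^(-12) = ((0 13 1 12 3 9)(4 11))^(-12) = (13)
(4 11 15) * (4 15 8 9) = (15)(4 11 8 9) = [0, 1, 2, 3, 11, 5, 6, 7, 9, 4, 10, 8, 12, 13, 14, 15]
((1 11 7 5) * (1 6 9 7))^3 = (1 11)(5 7 9 6)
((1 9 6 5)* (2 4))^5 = (1 9 6 5)(2 4)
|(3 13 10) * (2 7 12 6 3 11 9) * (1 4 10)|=11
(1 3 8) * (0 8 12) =(0 8 1 3 12) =[8, 3, 2, 12, 4, 5, 6, 7, 1, 9, 10, 11, 0]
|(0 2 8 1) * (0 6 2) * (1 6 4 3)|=3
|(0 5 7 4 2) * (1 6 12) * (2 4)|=|(0 5 7 2)(1 6 12)|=12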